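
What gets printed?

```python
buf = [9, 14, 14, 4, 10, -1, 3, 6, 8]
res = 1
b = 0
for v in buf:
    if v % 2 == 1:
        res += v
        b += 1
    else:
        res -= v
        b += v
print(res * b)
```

-2596

v=9: odd, res = 1+9 = 10; b=1
v=14: not odd, res = 10-14 = -4; b=15
v=14: not odd, res = (-4)-14 = -18; b=29
v=4: not odd, res = (-18)-4 = -22; b=33
v=10: not odd, res = (-22)-10 = -32; b=43
v=-1: odd, res = (-32)+(-1) = -33; b=44
v=3: odd, res = (-33)+3 = -30; b=45
v=6: not odd, res = (-30)-6 = -36; b=51
v=8: not odd, res = (-36)-8 = -44; b=59
res*b = (-44)*59 = -2596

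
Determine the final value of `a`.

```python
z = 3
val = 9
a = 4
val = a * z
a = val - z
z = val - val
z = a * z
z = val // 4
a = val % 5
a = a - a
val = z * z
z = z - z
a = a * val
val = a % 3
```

0

val = 4*3 = 12
a = 12-3 = 9
z = 12-12 = 0
z = 9*0 = 0
z = 12//4 = 3
a = 12%5 = 2
a = 2-2 = 0
val = 3*3 = 9
z = 3-3 = 0
a = 0*9 = 0
val = 0%3 = 0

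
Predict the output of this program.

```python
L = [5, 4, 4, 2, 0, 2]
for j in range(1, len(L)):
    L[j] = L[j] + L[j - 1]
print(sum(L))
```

j=1: L[1] = 4+5 = 9 → [5, 9, 4, 2, 0, 2]
j=2: L[2] = 4+9 = 13 → [5, 9, 13, 2, 0, 2]
j=3: L[3] = 2+13 = 15 → [5, 9, 13, 15, 0, 2]
j=4: L[4] = 0+15 = 15 → [5, 9, 13, 15, 15, 2]
j=5: L[5] = 2+15 = 17 → [5, 9, 13, 15, 15, 17]
sum = 74

74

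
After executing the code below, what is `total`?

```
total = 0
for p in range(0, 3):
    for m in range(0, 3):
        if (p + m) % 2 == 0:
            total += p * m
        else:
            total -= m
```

p=0,m=0: even sum, total = 0+0 = 0
p=0,m=1: odd sum, total = 0-1 = -1
p=0,m=2: even sum, total = (-1)+0 = -1
p=1,m=0: odd sum, total = (-1)-0 = -1
p=1,m=1: even sum, total = (-1)+1 = 0
p=1,m=2: odd sum, total = 0-2 = -2
p=2,m=0: even sum, total = (-2)+0 = -2
p=2,m=1: odd sum, total = (-2)-1 = -3
p=2,m=2: even sum, total = (-3)+4 = 1

1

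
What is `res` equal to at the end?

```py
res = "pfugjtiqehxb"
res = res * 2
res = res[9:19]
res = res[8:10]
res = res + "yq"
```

'tiyq'

repeat ×2 → 'pfugjtiqehxbpfugjtiqehxb'
slice [9:19] → 'hxbpfugjti'
slice [8:10] → 'ti'
+ 'yq' → 'tiyq'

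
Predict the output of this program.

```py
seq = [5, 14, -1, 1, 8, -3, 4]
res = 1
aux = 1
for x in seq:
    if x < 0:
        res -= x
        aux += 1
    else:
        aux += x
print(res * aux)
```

175

x=5: not <0; aux=6
x=14: not <0; aux=20
x=-1: <0, res = 1-(-1) = 2; aux=21
x=1: not <0; aux=22
x=8: not <0; aux=30
x=-3: <0, res = 2-(-3) = 5; aux=31
x=4: not <0; aux=35
res*aux = 5*35 = 175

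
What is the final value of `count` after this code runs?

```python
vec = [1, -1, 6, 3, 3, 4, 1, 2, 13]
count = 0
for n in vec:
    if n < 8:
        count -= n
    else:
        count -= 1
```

-20

n=1: <8, count = 0-1 = -1
n=-1: <8, count = (-1)-(-1) = 0
n=6: <8, count = 0-6 = -6
n=3: <8, count = (-6)-3 = -9
n=3: <8, count = (-9)-3 = -12
n=4: <8, count = (-12)-4 = -16
n=1: <8, count = (-16)-1 = -17
n=2: <8, count = (-17)-2 = -19
n=13: not <8, count = (-19)-1 = -20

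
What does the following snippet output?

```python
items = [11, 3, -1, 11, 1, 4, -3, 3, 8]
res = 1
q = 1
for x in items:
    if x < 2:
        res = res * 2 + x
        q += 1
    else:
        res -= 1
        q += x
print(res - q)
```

-65

x=11: not <2, res = 1-1 = 0; q=12
x=3: not <2, res = 0-1 = -1; q=15
x=-1: <2, res = (-1)*2+(-1) = -3; q=16
x=11: not <2, res = (-3)-1 = -4; q=27
x=1: <2, res = (-4)*2+1 = -7; q=28
x=4: not <2, res = (-7)-1 = -8; q=32
x=-3: <2, res = (-8)*2+(-3) = -19; q=33
x=3: not <2, res = (-19)-1 = -20; q=36
x=8: not <2, res = (-20)-1 = -21; q=44
res-q = (-21)-44 = -65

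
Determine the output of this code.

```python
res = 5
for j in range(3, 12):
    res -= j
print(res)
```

-58

j=3: res = 5-3 = 2
j=4: res = 2-4 = -2
j=5: res = (-2)-5 = -7
j=6: res = (-7)-6 = -13
j=7: res = (-13)-7 = -20
j=8: res = (-20)-8 = -28
j=9: res = (-28)-9 = -37
j=10: res = (-37)-10 = -47
j=11: res = (-47)-11 = -58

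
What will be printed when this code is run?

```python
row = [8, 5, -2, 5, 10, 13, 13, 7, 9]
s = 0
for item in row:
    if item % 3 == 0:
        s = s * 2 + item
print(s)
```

item=8: not %3==0
item=5: not %3==0
item=-2: not %3==0
item=5: not %3==0
item=10: not %3==0
item=13: not %3==0
item=13: not %3==0
item=7: not %3==0
item=9: %3==0, s = 0*2+9 = 9

9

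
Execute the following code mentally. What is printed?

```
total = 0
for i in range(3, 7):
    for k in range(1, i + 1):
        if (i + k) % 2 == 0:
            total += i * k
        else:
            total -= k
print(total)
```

i=3,k=1: even sum, total = 0+3 = 3
i=3,k=2: odd sum, total = 3-2 = 1
i=3,k=3: even sum, total = 1+9 = 10
i=4,k=1: odd sum, total = 10-1 = 9
i=4,k=2: even sum, total = 9+8 = 17
i=4,k=3: odd sum, total = 17-3 = 14
i=4,k=4: even sum, total = 14+16 = 30
i=5,k=1: even sum, total = 30+5 = 35
i=5,k=2: odd sum, total = 35-2 = 33
i=5,k=3: even sum, total = 33+15 = 48
i=5,k=4: odd sum, total = 48-4 = 44
i=5,k=5: even sum, total = 44+25 = 69
i=6,k=1: odd sum, total = 69-1 = 68
i=6,k=2: even sum, total = 68+12 = 80
i=6,k=3: odd sum, total = 80-3 = 77
i=6,k=4: even sum, total = 77+24 = 101
i=6,k=5: odd sum, total = 101-5 = 96
i=6,k=6: even sum, total = 96+36 = 132

132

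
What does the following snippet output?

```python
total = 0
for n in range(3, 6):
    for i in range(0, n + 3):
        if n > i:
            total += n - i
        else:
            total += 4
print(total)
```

n=3,i=0: 3>0, total = 0+3 = 3
n=3,i=1: 3>1, total = 3+2 = 5
n=3,i=2: 3>2, total = 5+1 = 6
n=3,i=3: not 3>3, total = 6+4 = 10
n=3,i=4: not 3>4, total = 10+4 = 14
n=3,i=5: not 3>5, total = 14+4 = 18
n=4,i=0: 4>0, total = 18+4 = 22
n=4,i=1: 4>1, total = 22+3 = 25
n=4,i=2: 4>2, total = 25+2 = 27
n=4,i=3: 4>3, total = 27+1 = 28
n=4,i=4: not 4>4, total = 28+4 = 32
n=4,i=5: not 4>5, total = 32+4 = 36
n=4,i=6: not 4>6, total = 36+4 = 40
n=5,i=0: 5>0, total = 40+5 = 45
n=5,i=1: 5>1, total = 45+4 = 49
n=5,i=2: 5>2, total = 49+3 = 52
n=5,i=3: 5>3, total = 52+2 = 54
n=5,i=4: 5>4, total = 54+1 = 55
n=5,i=5: not 5>5, total = 55+4 = 59
n=5,i=6: not 5>6, total = 59+4 = 63
n=5,i=7: not 5>7, total = 63+4 = 67

67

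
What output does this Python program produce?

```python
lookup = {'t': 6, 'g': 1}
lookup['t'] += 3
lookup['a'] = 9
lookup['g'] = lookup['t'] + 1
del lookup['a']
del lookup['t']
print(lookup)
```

lookup['t'] = 6+3 = 9 → {'t': 9, 'g': 1}
lookup['a'] = 9 → {'t': 9, 'g': 1, 'a': 9}
lookup['g'] = lookup['t']+1 = 10 → {'t': 9, 'g': 10, 'a': 9}
del 'a' → {'t': 9, 'g': 10}
del 't' → {'g': 10}

{'g': 10}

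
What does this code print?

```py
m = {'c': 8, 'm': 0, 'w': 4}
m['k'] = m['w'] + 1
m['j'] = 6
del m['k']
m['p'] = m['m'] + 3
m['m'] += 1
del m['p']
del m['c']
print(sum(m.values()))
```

m['k'] = m['w']+1 = 5 → {'c': 8, 'm': 0, 'w': 4, 'k': 5}
m['j'] = 6 → {'c': 8, 'm': 0, 'w': 4, 'k': 5, 'j': 6}
del 'k' → {'c': 8, 'm': 0, 'w': 4, 'j': 6}
m['p'] = m['m']+3 = 3 → {'c': 8, 'm': 0, 'w': 4, 'j': 6, 'p': 3}
m['m'] = 0+1 = 1 → {'c': 8, 'm': 1, 'w': 4, 'j': 6, 'p': 3}
del 'p' → {'c': 8, 'm': 1, 'w': 4, 'j': 6}
del 'c' → {'m': 1, 'w': 4, 'j': 6}
sum of values = 11

11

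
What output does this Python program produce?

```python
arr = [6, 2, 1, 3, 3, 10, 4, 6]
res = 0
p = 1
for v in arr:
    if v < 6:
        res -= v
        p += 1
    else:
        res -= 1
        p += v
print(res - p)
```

v=6: not <6, res = 0-1 = -1; p=7
v=2: <6, res = (-1)-2 = -3; p=8
v=1: <6, res = (-3)-1 = -4; p=9
v=3: <6, res = (-4)-3 = -7; p=10
v=3: <6, res = (-7)-3 = -10; p=11
v=10: not <6, res = (-10)-1 = -11; p=21
v=4: <6, res = (-11)-4 = -15; p=22
v=6: not <6, res = (-15)-1 = -16; p=28
res-p = (-16)-28 = -44

-44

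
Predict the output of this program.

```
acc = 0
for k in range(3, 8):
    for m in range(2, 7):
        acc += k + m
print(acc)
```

225

k=3,m=2: acc = 0+5 = 5
k=3,m=3: acc = 5+6 = 11
k=3,m=4: acc = 11+7 = 18
k=3,m=5: acc = 18+8 = 26
k=3,m=6: acc = 26+9 = 35
k=4,m=2: acc = 35+6 = 41
k=4,m=3: acc = 41+7 = 48
k=4,m=4: acc = 48+8 = 56
k=4,m=5: acc = 56+9 = 65
k=4,m=6: acc = 65+10 = 75
k=5,m=2: acc = 75+7 = 82
k=5,m=3: acc = 82+8 = 90
k=5,m=4: acc = 90+9 = 99
k=5,m=5: acc = 99+10 = 109
k=5,m=6: acc = 109+11 = 120
k=6,m=2: acc = 120+8 = 128
k=6,m=3: acc = 128+9 = 137
k=6,m=4: acc = 137+10 = 147
k=6,m=5: acc = 147+11 = 158
k=6,m=6: acc = 158+12 = 170
k=7,m=2: acc = 170+9 = 179
k=7,m=3: acc = 179+10 = 189
k=7,m=4: acc = 189+11 = 200
k=7,m=5: acc = 200+12 = 212
k=7,m=6: acc = 212+13 = 225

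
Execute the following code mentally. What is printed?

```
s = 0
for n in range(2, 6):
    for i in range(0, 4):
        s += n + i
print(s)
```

80

n=2,i=0: s = 0+2 = 2
n=2,i=1: s = 2+3 = 5
n=2,i=2: s = 5+4 = 9
n=2,i=3: s = 9+5 = 14
n=3,i=0: s = 14+3 = 17
n=3,i=1: s = 17+4 = 21
n=3,i=2: s = 21+5 = 26
n=3,i=3: s = 26+6 = 32
n=4,i=0: s = 32+4 = 36
n=4,i=1: s = 36+5 = 41
n=4,i=2: s = 41+6 = 47
n=4,i=3: s = 47+7 = 54
n=5,i=0: s = 54+5 = 59
n=5,i=1: s = 59+6 = 65
n=5,i=2: s = 65+7 = 72
n=5,i=3: s = 72+8 = 80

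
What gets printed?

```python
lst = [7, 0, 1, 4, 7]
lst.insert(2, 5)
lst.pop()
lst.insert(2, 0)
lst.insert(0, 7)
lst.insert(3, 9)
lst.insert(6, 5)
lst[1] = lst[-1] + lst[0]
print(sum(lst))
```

insert 5 at 2 → [7, 0, 5, 1, 4, 7]
pop() removes 7 → [7, 0, 5, 1, 4]
insert 0 at 2 → [7, 0, 0, 5, 1, 4]
insert 7 at 0 → [7, 7, 0, 0, 5, 1, 4]
insert 9 at 3 → [7, 7, 0, 9, 0, 5, 1, 4]
insert 5 at 6 → [7, 7, 0, 9, 0, 5, 5, 1, 4]
lst[1] = lst[-1]+lst[0] = 4+7 = 11 → [7, 11, 0, 9, 0, 5, 5, 1, 4]
sum = 42

42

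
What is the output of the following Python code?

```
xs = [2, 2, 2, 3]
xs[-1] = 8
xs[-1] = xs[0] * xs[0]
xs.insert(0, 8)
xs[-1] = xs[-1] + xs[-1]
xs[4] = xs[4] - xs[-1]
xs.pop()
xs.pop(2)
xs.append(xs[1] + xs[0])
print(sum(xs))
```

22

xs[-1] = 8 → [2, 2, 2, 8]
xs[-1] = xs[0]*xs[0] = 2*2 = 4 → [2, 2, 2, 4]
insert 8 at 0 → [8, 2, 2, 2, 4]
xs[-1] = xs[-1]+xs[-1] = 4+4 = 8 → [8, 2, 2, 2, 8]
xs[4] = xs[4]-xs[-1] = 8-8 = 0 → [8, 2, 2, 2, 0]
pop() removes 0 → [8, 2, 2, 2]
pop(2) removes 2 → [8, 2, 2]
append xs[1]+xs[0] = 2+8 = 10 → [8, 2, 2, 10]
sum = 22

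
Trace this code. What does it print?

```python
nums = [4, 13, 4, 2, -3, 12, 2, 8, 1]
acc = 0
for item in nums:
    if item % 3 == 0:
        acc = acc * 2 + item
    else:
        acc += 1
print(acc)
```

25

item=4: not %3==0, acc = 0+1 = 1
item=13: not %3==0, acc = 1+1 = 2
item=4: not %3==0, acc = 2+1 = 3
item=2: not %3==0, acc = 3+1 = 4
item=-3: %3==0, acc = 4*2+(-3) = 5
item=12: %3==0, acc = 5*2+12 = 22
item=2: not %3==0, acc = 22+1 = 23
item=8: not %3==0, acc = 23+1 = 24
item=1: not %3==0, acc = 24+1 = 25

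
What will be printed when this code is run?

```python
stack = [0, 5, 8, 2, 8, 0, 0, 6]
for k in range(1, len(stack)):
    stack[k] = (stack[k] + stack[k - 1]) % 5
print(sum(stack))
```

16

k=1: stack[1] = (5+0)%5 = 0 → [0, 0, 8, 2, 8, 0, 0, 6]
k=2: stack[2] = (8+0)%5 = 3 → [0, 0, 3, 2, 8, 0, 0, 6]
k=3: stack[3] = (2+3)%5 = 0 → [0, 0, 3, 0, 8, 0, 0, 6]
k=4: stack[4] = (8+0)%5 = 3 → [0, 0, 3, 0, 3, 0, 0, 6]
k=5: stack[5] = (0+3)%5 = 3 → [0, 0, 3, 0, 3, 3, 0, 6]
k=6: stack[6] = (0+3)%5 = 3 → [0, 0, 3, 0, 3, 3, 3, 6]
k=7: stack[7] = (6+3)%5 = 4 → [0, 0, 3, 0, 3, 3, 3, 4]
sum = 16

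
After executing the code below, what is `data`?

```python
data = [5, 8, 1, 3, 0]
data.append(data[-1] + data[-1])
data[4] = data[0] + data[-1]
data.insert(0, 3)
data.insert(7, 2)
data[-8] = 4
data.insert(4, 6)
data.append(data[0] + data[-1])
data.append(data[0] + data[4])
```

[4, 5, 8, 1, 6, 3, 5, 0, 2, 6, 10]

append data[-1]+data[-1] = 0+0 = 0 → [5, 8, 1, 3, 0, 0]
data[4] = data[0]+data[-1] = 5+0 = 5 → [5, 8, 1, 3, 5, 0]
insert 3 at 0 → [3, 5, 8, 1, 3, 5, 0]
insert 2 at 7 → [3, 5, 8, 1, 3, 5, 0, 2]
data[-8] = 4 → [4, 5, 8, 1, 3, 5, 0, 2]
insert 6 at 4 → [4, 5, 8, 1, 6, 3, 5, 0, 2]
append data[0]+data[-1] = 4+2 = 6 → [4, 5, 8, 1, 6, 3, 5, 0, 2, 6]
append data[0]+data[4] = 4+6 = 10 → [4, 5, 8, 1, 6, 3, 5, 0, 2, 6, 10]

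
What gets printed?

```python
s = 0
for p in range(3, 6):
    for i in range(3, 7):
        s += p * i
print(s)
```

216

p=3,i=3: s = 0+9 = 9
p=3,i=4: s = 9+12 = 21
p=3,i=5: s = 21+15 = 36
p=3,i=6: s = 36+18 = 54
p=4,i=3: s = 54+12 = 66
p=4,i=4: s = 66+16 = 82
p=4,i=5: s = 82+20 = 102
p=4,i=6: s = 102+24 = 126
p=5,i=3: s = 126+15 = 141
p=5,i=4: s = 141+20 = 161
p=5,i=5: s = 161+25 = 186
p=5,i=6: s = 186+30 = 216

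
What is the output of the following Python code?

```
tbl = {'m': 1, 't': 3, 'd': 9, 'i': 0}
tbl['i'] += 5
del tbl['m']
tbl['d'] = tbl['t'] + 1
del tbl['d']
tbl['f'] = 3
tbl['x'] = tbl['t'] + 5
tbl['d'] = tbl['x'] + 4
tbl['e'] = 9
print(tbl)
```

{'t': 3, 'i': 5, 'f': 3, 'x': 8, 'd': 12, 'e': 9}

tbl['i'] = 0+5 = 5 → {'m': 1, 't': 3, 'd': 9, 'i': 5}
del 'm' → {'t': 3, 'd': 9, 'i': 5}
tbl['d'] = tbl['t']+1 = 4 → {'t': 3, 'd': 4, 'i': 5}
del 'd' → {'t': 3, 'i': 5}
tbl['f'] = 3 → {'t': 3, 'i': 5, 'f': 3}
tbl['x'] = tbl['t']+5 = 8 → {'t': 3, 'i': 5, 'f': 3, 'x': 8}
tbl['d'] = tbl['x']+4 = 12 → {'t': 3, 'i': 5, 'f': 3, 'x': 8, 'd': 12}
tbl['e'] = 9 → {'t': 3, 'i': 5, 'f': 3, 'x': 8, 'd': 12, 'e': 9}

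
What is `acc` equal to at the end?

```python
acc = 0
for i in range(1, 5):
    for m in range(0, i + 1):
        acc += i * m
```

65

i=1,m=0: acc = 0+0 = 0
i=1,m=1: acc = 0+1 = 1
i=2,m=0: acc = 1+0 = 1
i=2,m=1: acc = 1+2 = 3
i=2,m=2: acc = 3+4 = 7
i=3,m=0: acc = 7+0 = 7
i=3,m=1: acc = 7+3 = 10
i=3,m=2: acc = 10+6 = 16
i=3,m=3: acc = 16+9 = 25
i=4,m=0: acc = 25+0 = 25
i=4,m=1: acc = 25+4 = 29
i=4,m=2: acc = 29+8 = 37
i=4,m=3: acc = 37+12 = 49
i=4,m=4: acc = 49+16 = 65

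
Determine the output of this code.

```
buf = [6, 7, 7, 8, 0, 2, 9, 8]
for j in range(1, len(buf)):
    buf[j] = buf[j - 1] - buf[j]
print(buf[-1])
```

-35

j=1: buf[1] = 6-7 = -1 → [6, -1, 7, 8, 0, 2, 9, 8]
j=2: buf[2] = (-1)-7 = -8 → [6, -1, -8, 8, 0, 2, 9, 8]
j=3: buf[3] = (-8)-8 = -16 → [6, -1, -8, -16, 0, 2, 9, 8]
j=4: buf[4] = (-16)-0 = -16 → [6, -1, -8, -16, -16, 2, 9, 8]
j=5: buf[5] = (-16)-2 = -18 → [6, -1, -8, -16, -16, -18, 9, 8]
j=6: buf[6] = (-18)-9 = -27 → [6, -1, -8, -16, -16, -18, -27, 8]
j=7: buf[7] = (-27)-8 = -35 → [6, -1, -8, -16, -16, -18, -27, -35]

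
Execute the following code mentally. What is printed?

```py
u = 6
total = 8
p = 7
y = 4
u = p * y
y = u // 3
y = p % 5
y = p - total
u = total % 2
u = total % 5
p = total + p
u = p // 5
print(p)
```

15

u = 7*4 = 28
y = 28//3 = 9
y = 7%5 = 2
y = 7-8 = -1
u = 8%2 = 0
u = 8%5 = 3
p = 8+7 = 15
u = 15//5 = 3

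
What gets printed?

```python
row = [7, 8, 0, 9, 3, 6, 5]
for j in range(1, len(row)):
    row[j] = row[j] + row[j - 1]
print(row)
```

[7, 15, 15, 24, 27, 33, 38]

j=1: row[1] = 8+7 = 15 → [7, 15, 0, 9, 3, 6, 5]
j=2: row[2] = 0+15 = 15 → [7, 15, 15, 9, 3, 6, 5]
j=3: row[3] = 9+15 = 24 → [7, 15, 15, 24, 3, 6, 5]
j=4: row[4] = 3+24 = 27 → [7, 15, 15, 24, 27, 6, 5]
j=5: row[5] = 6+27 = 33 → [7, 15, 15, 24, 27, 33, 5]
j=6: row[6] = 5+33 = 38 → [7, 15, 15, 24, 27, 33, 38]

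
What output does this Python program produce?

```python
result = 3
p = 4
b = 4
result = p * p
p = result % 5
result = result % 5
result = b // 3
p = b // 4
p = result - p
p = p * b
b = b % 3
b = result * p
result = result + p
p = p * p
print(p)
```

result = 4*4 = 16
p = 16%5 = 1
result = 16%5 = 1
result = 4//3 = 1
p = 4//4 = 1
p = 1-1 = 0
p = 0*4 = 0
b = 4%3 = 1
b = 1*0 = 0
result = 1+0 = 1
p = 0*0 = 0

0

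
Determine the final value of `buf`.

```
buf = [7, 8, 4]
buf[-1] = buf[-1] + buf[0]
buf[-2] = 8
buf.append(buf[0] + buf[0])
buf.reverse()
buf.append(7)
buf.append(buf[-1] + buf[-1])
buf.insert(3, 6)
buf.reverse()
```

[14, 7, 7, 6, 8, 11, 14]

buf[-1] = buf[-1]+buf[0] = 4+7 = 11 → [7, 8, 11]
buf[-2] = 8 → [7, 8, 11]
append buf[0]+buf[0] = 7+7 = 14 → [7, 8, 11, 14]
reverse → [14, 11, 8, 7]
append 7 → [14, 11, 8, 7, 7]
append buf[-1]+buf[-1] = 7+7 = 14 → [14, 11, 8, 7, 7, 14]
insert 6 at 3 → [14, 11, 8, 6, 7, 7, 14]
reverse → [14, 7, 7, 6, 8, 11, 14]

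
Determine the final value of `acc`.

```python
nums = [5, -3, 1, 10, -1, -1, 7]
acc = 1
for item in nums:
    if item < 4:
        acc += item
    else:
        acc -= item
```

item=5: not <4, acc = 1-5 = -4
item=-3: <4, acc = (-4)+(-3) = -7
item=1: <4, acc = (-7)+1 = -6
item=10: not <4, acc = (-6)-10 = -16
item=-1: <4, acc = (-16)+(-1) = -17
item=-1: <4, acc = (-17)+(-1) = -18
item=7: not <4, acc = (-18)-7 = -25

-25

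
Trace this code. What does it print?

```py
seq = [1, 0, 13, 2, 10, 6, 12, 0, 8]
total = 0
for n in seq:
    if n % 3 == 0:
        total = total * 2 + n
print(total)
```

n=1: not %3==0
n=0: %3==0, total = 0*2+0 = 0
n=13: not %3==0
n=2: not %3==0
n=10: not %3==0
n=6: %3==0, total = 0*2+6 = 6
n=12: %3==0, total = 6*2+12 = 24
n=0: %3==0, total = 24*2+0 = 48
n=8: not %3==0

48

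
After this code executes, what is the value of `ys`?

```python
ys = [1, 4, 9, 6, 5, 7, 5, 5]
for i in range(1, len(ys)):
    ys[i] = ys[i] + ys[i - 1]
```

[1, 5, 14, 20, 25, 32, 37, 42]

i=1: ys[1] = 4+1 = 5 → [1, 5, 9, 6, 5, 7, 5, 5]
i=2: ys[2] = 9+5 = 14 → [1, 5, 14, 6, 5, 7, 5, 5]
i=3: ys[3] = 6+14 = 20 → [1, 5, 14, 20, 5, 7, 5, 5]
i=4: ys[4] = 5+20 = 25 → [1, 5, 14, 20, 25, 7, 5, 5]
i=5: ys[5] = 7+25 = 32 → [1, 5, 14, 20, 25, 32, 5, 5]
i=6: ys[6] = 5+32 = 37 → [1, 5, 14, 20, 25, 32, 37, 5]
i=7: ys[7] = 5+37 = 42 → [1, 5, 14, 20, 25, 32, 37, 42]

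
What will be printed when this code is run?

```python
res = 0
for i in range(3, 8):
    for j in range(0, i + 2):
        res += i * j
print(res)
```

i=3,j=0: res = 0+0 = 0
i=3,j=1: res = 0+3 = 3
i=3,j=2: res = 3+6 = 9
i=3,j=3: res = 9+9 = 18
i=3,j=4: res = 18+12 = 30
i=4,j=0: res = 30+0 = 30
i=4,j=1: res = 30+4 = 34
i=4,j=2: res = 34+8 = 42
i=4,j=3: res = 42+12 = 54
i=4,j=4: res = 54+16 = 70
i=4,j=5: res = 70+20 = 90
i=5,j=0: res = 90+0 = 90
i=5,j=1: res = 90+5 = 95
i=5,j=2: res = 95+10 = 105
i=5,j=3: res = 105+15 = 120
i=5,j=4: res = 120+20 = 140
i=5,j=5: res = 140+25 = 165
i=5,j=6: res = 165+30 = 195
i=6,j=0: res = 195+0 = 195
i=6,j=1: res = 195+6 = 201
i=6,j=2: res = 201+12 = 213
i=6,j=3: res = 213+18 = 231
i=6,j=4: res = 231+24 = 255
i=6,j=5: res = 255+30 = 285
i=6,j=6: res = 285+36 = 321
i=6,j=7: res = 321+42 = 363
i=7,j=0: res = 363+0 = 363
i=7,j=1: res = 363+7 = 370
i=7,j=2: res = 370+14 = 384
i=7,j=3: res = 384+21 = 405
i=7,j=4: res = 405+28 = 433
i=7,j=5: res = 433+35 = 468
i=7,j=6: res = 468+42 = 510
i=7,j=7: res = 510+49 = 559
i=7,j=8: res = 559+56 = 615

615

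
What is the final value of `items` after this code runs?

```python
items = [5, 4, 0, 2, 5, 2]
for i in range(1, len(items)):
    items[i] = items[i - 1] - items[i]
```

[5, 1, 1, -1, -6, -8]

i=1: items[1] = 5-4 = 1 → [5, 1, 0, 2, 5, 2]
i=2: items[2] = 1-0 = 1 → [5, 1, 1, 2, 5, 2]
i=3: items[3] = 1-2 = -1 → [5, 1, 1, -1, 5, 2]
i=4: items[4] = (-1)-5 = -6 → [5, 1, 1, -1, -6, 2]
i=5: items[5] = (-6)-2 = -8 → [5, 1, 1, -1, -6, -8]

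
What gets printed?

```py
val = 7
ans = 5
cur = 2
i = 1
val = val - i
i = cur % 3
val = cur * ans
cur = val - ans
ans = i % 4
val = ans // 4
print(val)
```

0

val = 7-1 = 6
i = 2%3 = 2
val = 2*5 = 10
cur = 10-5 = 5
ans = 2%4 = 2
val = 2//4 = 0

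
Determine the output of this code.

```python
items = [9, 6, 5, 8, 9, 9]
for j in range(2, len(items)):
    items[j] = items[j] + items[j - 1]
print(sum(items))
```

110

j=2: items[2] = 5+6 = 11 → [9, 6, 11, 8, 9, 9]
j=3: items[3] = 8+11 = 19 → [9, 6, 11, 19, 9, 9]
j=4: items[4] = 9+19 = 28 → [9, 6, 11, 19, 28, 9]
j=5: items[5] = 9+28 = 37 → [9, 6, 11, 19, 28, 37]
sum = 110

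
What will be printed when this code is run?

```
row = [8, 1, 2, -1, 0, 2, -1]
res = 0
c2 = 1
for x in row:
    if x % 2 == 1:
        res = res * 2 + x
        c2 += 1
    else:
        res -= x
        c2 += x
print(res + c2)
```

x=8: not odd, res = 0-8 = -8; c2=9
x=1: odd, res = (-8)*2+1 = -15; c2=10
x=2: not odd, res = (-15)-2 = -17; c2=12
x=-1: odd, res = (-17)*2+(-1) = -35; c2=13
x=0: not odd, res = (-35)-0 = -35; c2=13
x=2: not odd, res = (-35)-2 = -37; c2=15
x=-1: odd, res = (-37)*2+(-1) = -75; c2=16
res+c2 = (-75)+16 = -59

-59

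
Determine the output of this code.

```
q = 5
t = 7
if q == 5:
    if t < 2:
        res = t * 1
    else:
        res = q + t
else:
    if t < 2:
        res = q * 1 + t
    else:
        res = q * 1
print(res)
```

12

q=5, t=7
q == 5 is True; t < 2 is False
→ res = q + t = 12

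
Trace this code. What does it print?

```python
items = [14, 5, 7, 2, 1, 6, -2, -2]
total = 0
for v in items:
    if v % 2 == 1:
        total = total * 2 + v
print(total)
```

v=14: not odd
v=5: odd, total = 0*2+5 = 5
v=7: odd, total = 5*2+7 = 17
v=2: not odd
v=1: odd, total = 17*2+1 = 35
v=6: not odd
v=-2: not odd
v=-2: not odd

35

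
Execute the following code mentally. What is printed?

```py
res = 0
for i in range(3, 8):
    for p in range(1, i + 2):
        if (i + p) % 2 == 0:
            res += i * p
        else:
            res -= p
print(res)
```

i=3,p=1: even sum, res = 0+3 = 3
i=3,p=2: odd sum, res = 3-2 = 1
i=3,p=3: even sum, res = 1+9 = 10
i=3,p=4: odd sum, res = 10-4 = 6
i=4,p=1: odd sum, res = 6-1 = 5
i=4,p=2: even sum, res = 5+8 = 13
i=4,p=3: odd sum, res = 13-3 = 10
i=4,p=4: even sum, res = 10+16 = 26
i=4,p=5: odd sum, res = 26-5 = 21
i=5,p=1: even sum, res = 21+5 = 26
i=5,p=2: odd sum, res = 26-2 = 24
i=5,p=3: even sum, res = 24+15 = 39
i=5,p=4: odd sum, res = 39-4 = 35
i=5,p=5: even sum, res = 35+25 = 60
i=5,p=6: odd sum, res = 60-6 = 54
i=6,p=1: odd sum, res = 54-1 = 53
i=6,p=2: even sum, res = 53+12 = 65
i=6,p=3: odd sum, res = 65-3 = 62
i=6,p=4: even sum, res = 62+24 = 86
i=6,p=5: odd sum, res = 86-5 = 81
i=6,p=6: even sum, res = 81+36 = 117
i=6,p=7: odd sum, res = 117-7 = 110
i=7,p=1: even sum, res = 110+7 = 117
i=7,p=2: odd sum, res = 117-2 = 115
i=7,p=3: even sum, res = 115+21 = 136
i=7,p=4: odd sum, res = 136-4 = 132
i=7,p=5: even sum, res = 132+35 = 167
i=7,p=6: odd sum, res = 167-6 = 161
i=7,p=7: even sum, res = 161+49 = 210
i=7,p=8: odd sum, res = 210-8 = 202

202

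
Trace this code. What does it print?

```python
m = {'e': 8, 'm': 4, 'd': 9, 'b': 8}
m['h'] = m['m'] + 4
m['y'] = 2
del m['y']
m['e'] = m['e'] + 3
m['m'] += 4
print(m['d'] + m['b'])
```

m['h'] = m['m']+4 = 8 → {'e': 8, 'm': 4, 'd': 9, 'b': 8, 'h': 8}
m['y'] = 2 → {'e': 8, 'm': 4, 'd': 9, 'b': 8, 'h': 8, 'y': 2}
del 'y' → {'e': 8, 'm': 4, 'd': 9, 'b': 8, 'h': 8}
m['e'] = m['e']+3 = 11 → {'e': 11, 'm': 4, 'd': 9, 'b': 8, 'h': 8}
m['m'] = 4+4 = 8 → {'e': 11, 'm': 8, 'd': 9, 'b': 8, 'h': 8}
m['d']+m['b'] = 9+8 = 17

17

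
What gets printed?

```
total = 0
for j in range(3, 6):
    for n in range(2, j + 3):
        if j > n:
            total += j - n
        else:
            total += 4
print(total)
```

j=3,n=2: 3>2, total = 0+1 = 1
j=3,n=3: not 3>3, total = 1+4 = 5
j=3,n=4: not 3>4, total = 5+4 = 9
j=3,n=5: not 3>5, total = 9+4 = 13
j=4,n=2: 4>2, total = 13+2 = 15
j=4,n=3: 4>3, total = 15+1 = 16
j=4,n=4: not 4>4, total = 16+4 = 20
j=4,n=5: not 4>5, total = 20+4 = 24
j=4,n=6: not 4>6, total = 24+4 = 28
j=5,n=2: 5>2, total = 28+3 = 31
j=5,n=3: 5>3, total = 31+2 = 33
j=5,n=4: 5>4, total = 33+1 = 34
j=5,n=5: not 5>5, total = 34+4 = 38
j=5,n=6: not 5>6, total = 38+4 = 42
j=5,n=7: not 5>7, total = 42+4 = 46

46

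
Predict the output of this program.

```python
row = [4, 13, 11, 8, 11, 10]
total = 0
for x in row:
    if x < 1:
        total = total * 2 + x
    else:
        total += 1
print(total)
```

6

x=4: not <1, total = 0+1 = 1
x=13: not <1, total = 1+1 = 2
x=11: not <1, total = 2+1 = 3
x=8: not <1, total = 3+1 = 4
x=11: not <1, total = 4+1 = 5
x=10: not <1, total = 5+1 = 6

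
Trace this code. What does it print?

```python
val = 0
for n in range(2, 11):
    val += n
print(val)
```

n=2: val = 0+2 = 2
n=3: val = 2+3 = 5
n=4: val = 5+4 = 9
n=5: val = 9+5 = 14
n=6: val = 14+6 = 20
n=7: val = 20+7 = 27
n=8: val = 27+8 = 35
n=9: val = 35+9 = 44
n=10: val = 44+10 = 54

54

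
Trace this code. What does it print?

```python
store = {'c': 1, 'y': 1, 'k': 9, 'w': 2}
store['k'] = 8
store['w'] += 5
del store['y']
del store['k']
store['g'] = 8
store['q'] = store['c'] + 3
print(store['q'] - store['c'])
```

store['k'] = 8 → {'c': 1, 'y': 1, 'k': 8, 'w': 2}
store['w'] = 2+5 = 7 → {'c': 1, 'y': 1, 'k': 8, 'w': 7}
del 'y' → {'c': 1, 'k': 8, 'w': 7}
del 'k' → {'c': 1, 'w': 7}
store['g'] = 8 → {'c': 1, 'w': 7, 'g': 8}
store['q'] = store['c']+3 = 4 → {'c': 1, 'w': 7, 'g': 8, 'q': 4}
store['q']-store['c'] = 4-1 = 3

3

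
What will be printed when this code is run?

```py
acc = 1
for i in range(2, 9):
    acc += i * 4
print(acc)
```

141

i=2: acc = 1+2*4 = 9
i=3: acc = 9+3*4 = 21
i=4: acc = 21+4*4 = 37
i=5: acc = 37+5*4 = 57
i=6: acc = 57+6*4 = 81
i=7: acc = 81+7*4 = 109
i=8: acc = 109+8*4 = 141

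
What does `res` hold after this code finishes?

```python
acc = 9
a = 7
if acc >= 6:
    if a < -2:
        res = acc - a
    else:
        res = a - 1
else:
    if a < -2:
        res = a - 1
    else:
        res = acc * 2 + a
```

acc=9, a=7
acc >= 6 is True; a < -2 is False
→ res = a - 1 = 6

6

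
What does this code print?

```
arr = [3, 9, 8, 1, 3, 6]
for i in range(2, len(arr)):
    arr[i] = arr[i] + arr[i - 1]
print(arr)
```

i=2: arr[2] = 8+9 = 17 → [3, 9, 17, 1, 3, 6]
i=3: arr[3] = 1+17 = 18 → [3, 9, 17, 18, 3, 6]
i=4: arr[4] = 3+18 = 21 → [3, 9, 17, 18, 21, 6]
i=5: arr[5] = 6+21 = 27 → [3, 9, 17, 18, 21, 27]

[3, 9, 17, 18, 21, 27]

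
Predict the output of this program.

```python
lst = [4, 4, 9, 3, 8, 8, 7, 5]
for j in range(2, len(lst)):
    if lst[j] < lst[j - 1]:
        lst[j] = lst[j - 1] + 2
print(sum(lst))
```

j=2: 9>=4, unchanged → [4, 4, 9, 3, 8, 8, 7, 5]
j=3: 3<9, lst[3] = 9+2 = 11 → [4, 4, 9, 11, 8, 8, 7, 5]
j=4: 8<11, lst[4] = 11+2 = 13 → [4, 4, 9, 11, 13, 8, 7, 5]
j=5: 8<13, lst[5] = 13+2 = 15 → [4, 4, 9, 11, 13, 15, 7, 5]
j=6: 7<15, lst[6] = 15+2 = 17 → [4, 4, 9, 11, 13, 15, 17, 5]
j=7: 5<17, lst[7] = 17+2 = 19 → [4, 4, 9, 11, 13, 15, 17, 19]
sum = 92

92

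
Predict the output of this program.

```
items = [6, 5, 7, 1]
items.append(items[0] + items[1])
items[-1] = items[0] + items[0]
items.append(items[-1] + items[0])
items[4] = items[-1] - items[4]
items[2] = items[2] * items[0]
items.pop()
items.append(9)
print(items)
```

append items[0]+items[1] = 6+5 = 11 → [6, 5, 7, 1, 11]
items[-1] = items[0]+items[0] = 6+6 = 12 → [6, 5, 7, 1, 12]
append items[-1]+items[0] = 12+6 = 18 → [6, 5, 7, 1, 12, 18]
items[4] = items[-1]-items[4] = 18-12 = 6 → [6, 5, 7, 1, 6, 18]
items[2] = items[2]*items[0] = 7*6 = 42 → [6, 5, 42, 1, 6, 18]
pop() removes 18 → [6, 5, 42, 1, 6]
append 9 → [6, 5, 42, 1, 6, 9]

[6, 5, 42, 1, 6, 9]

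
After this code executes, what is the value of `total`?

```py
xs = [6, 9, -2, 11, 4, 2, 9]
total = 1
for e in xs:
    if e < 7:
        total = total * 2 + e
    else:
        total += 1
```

79

e=6: <7, total = 1*2+6 = 8
e=9: not <7, total = 8+1 = 9
e=-2: <7, total = 9*2+(-2) = 16
e=11: not <7, total = 16+1 = 17
e=4: <7, total = 17*2+4 = 38
e=2: <7, total = 38*2+2 = 78
e=9: not <7, total = 78+1 = 79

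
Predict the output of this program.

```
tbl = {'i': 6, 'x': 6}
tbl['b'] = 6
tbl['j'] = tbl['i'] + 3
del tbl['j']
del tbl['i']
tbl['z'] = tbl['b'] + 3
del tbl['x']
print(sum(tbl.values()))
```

15

tbl['b'] = 6 → {'i': 6, 'x': 6, 'b': 6}
tbl['j'] = tbl['i']+3 = 9 → {'i': 6, 'x': 6, 'b': 6, 'j': 9}
del 'j' → {'i': 6, 'x': 6, 'b': 6}
del 'i' → {'x': 6, 'b': 6}
tbl['z'] = tbl['b']+3 = 9 → {'x': 6, 'b': 6, 'z': 9}
del 'x' → {'b': 6, 'z': 9}
sum of values = 15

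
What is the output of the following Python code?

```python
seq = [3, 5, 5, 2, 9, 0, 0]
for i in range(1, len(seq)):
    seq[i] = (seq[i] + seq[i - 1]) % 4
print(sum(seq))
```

7

i=1: seq[1] = (5+3)%4 = 0 → [3, 0, 5, 2, 9, 0, 0]
i=2: seq[2] = (5+0)%4 = 1 → [3, 0, 1, 2, 9, 0, 0]
i=3: seq[3] = (2+1)%4 = 3 → [3, 0, 1, 3, 9, 0, 0]
i=4: seq[4] = (9+3)%4 = 0 → [3, 0, 1, 3, 0, 0, 0]
i=5: seq[5] = (0+0)%4 = 0 → [3, 0, 1, 3, 0, 0, 0]
i=6: seq[6] = (0+0)%4 = 0 → [3, 0, 1, 3, 0, 0, 0]
sum = 7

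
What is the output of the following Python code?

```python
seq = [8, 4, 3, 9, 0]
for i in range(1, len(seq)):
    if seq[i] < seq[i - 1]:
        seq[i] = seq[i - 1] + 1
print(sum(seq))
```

50

i=1: 4<8, seq[1] = 8+1 = 9 → [8, 9, 3, 9, 0]
i=2: 3<9, seq[2] = 9+1 = 10 → [8, 9, 10, 9, 0]
i=3: 9<10, seq[3] = 10+1 = 11 → [8, 9, 10, 11, 0]
i=4: 0<11, seq[4] = 11+1 = 12 → [8, 9, 10, 11, 12]
sum = 50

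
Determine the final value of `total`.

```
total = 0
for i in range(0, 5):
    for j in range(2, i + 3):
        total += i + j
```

i=0,j=2: total = 0+2 = 2
i=1,j=2: total = 2+3 = 5
i=1,j=3: total = 5+4 = 9
i=2,j=2: total = 9+4 = 13
i=2,j=3: total = 13+5 = 18
i=2,j=4: total = 18+6 = 24
i=3,j=2: total = 24+5 = 29
i=3,j=3: total = 29+6 = 35
i=3,j=4: total = 35+7 = 42
i=3,j=5: total = 42+8 = 50
i=4,j=2: total = 50+6 = 56
i=4,j=3: total = 56+7 = 63
i=4,j=4: total = 63+8 = 71
i=4,j=5: total = 71+9 = 80
i=4,j=6: total = 80+10 = 90

90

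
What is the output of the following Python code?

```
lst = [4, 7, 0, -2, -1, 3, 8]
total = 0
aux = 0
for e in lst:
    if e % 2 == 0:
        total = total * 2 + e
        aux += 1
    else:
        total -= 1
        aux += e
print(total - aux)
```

e=4: even, total = 0*2+4 = 4; aux=1
e=7: not even, total = 4-1 = 3; aux=8
e=0: even, total = 3*2+0 = 6; aux=9
e=-2: even, total = 6*2+(-2) = 10; aux=10
e=-1: not even, total = 10-1 = 9; aux=9
e=3: not even, total = 9-1 = 8; aux=12
e=8: even, total = 8*2+8 = 24; aux=13
total-aux = 24-13 = 11

11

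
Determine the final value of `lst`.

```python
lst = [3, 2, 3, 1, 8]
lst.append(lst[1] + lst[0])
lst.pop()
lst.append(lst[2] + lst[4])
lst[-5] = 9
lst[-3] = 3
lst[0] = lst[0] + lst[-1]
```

[14, 9, 3, 3, 8, 11]

append lst[1]+lst[0] = 2+3 = 5 → [3, 2, 3, 1, 8, 5]
pop() removes 5 → [3, 2, 3, 1, 8]
append lst[2]+lst[4] = 3+8 = 11 → [3, 2, 3, 1, 8, 11]
lst[-5] = 9 → [3, 9, 3, 1, 8, 11]
lst[-3] = 3 → [3, 9, 3, 3, 8, 11]
lst[0] = lst[0]+lst[-1] = 3+11 = 14 → [14, 9, 3, 3, 8, 11]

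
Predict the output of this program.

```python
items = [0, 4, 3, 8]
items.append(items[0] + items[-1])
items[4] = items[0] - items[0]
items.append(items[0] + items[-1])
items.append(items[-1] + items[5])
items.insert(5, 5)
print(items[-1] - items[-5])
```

-8

append items[0]+items[-1] = 0+8 = 8 → [0, 4, 3, 8, 8]
items[4] = items[0]-items[0] = 0-0 = 0 → [0, 4, 3, 8, 0]
append items[0]+items[-1] = 0+0 = 0 → [0, 4, 3, 8, 0, 0]
append items[-1]+items[5] = 0+0 = 0 → [0, 4, 3, 8, 0, 0, 0]
insert 5 at 5 → [0, 4, 3, 8, 0, 5, 0, 0]
items[-1]-items[-5] = 0-8 = -8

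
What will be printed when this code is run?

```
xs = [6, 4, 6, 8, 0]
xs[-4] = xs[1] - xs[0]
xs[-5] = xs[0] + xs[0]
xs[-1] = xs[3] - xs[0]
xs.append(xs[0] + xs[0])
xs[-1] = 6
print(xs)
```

xs[-4] = xs[1]-xs[0] = 4-6 = -2 → [6, -2, 6, 8, 0]
xs[-5] = xs[0]+xs[0] = 6+6 = 12 → [12, -2, 6, 8, 0]
xs[-1] = xs[3]-xs[0] = 8-12 = -4 → [12, -2, 6, 8, -4]
append xs[0]+xs[0] = 12+12 = 24 → [12, -2, 6, 8, -4, 24]
xs[-1] = 6 → [12, -2, 6, 8, -4, 6]

[12, -2, 6, 8, -4, 6]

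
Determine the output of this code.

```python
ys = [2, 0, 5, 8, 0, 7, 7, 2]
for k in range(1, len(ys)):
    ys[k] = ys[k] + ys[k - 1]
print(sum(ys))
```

123

k=1: ys[1] = 0+2 = 2 → [2, 2, 5, 8, 0, 7, 7, 2]
k=2: ys[2] = 5+2 = 7 → [2, 2, 7, 8, 0, 7, 7, 2]
k=3: ys[3] = 8+7 = 15 → [2, 2, 7, 15, 0, 7, 7, 2]
k=4: ys[4] = 0+15 = 15 → [2, 2, 7, 15, 15, 7, 7, 2]
k=5: ys[5] = 7+15 = 22 → [2, 2, 7, 15, 15, 22, 7, 2]
k=6: ys[6] = 7+22 = 29 → [2, 2, 7, 15, 15, 22, 29, 2]
k=7: ys[7] = 2+29 = 31 → [2, 2, 7, 15, 15, 22, 29, 31]
sum = 123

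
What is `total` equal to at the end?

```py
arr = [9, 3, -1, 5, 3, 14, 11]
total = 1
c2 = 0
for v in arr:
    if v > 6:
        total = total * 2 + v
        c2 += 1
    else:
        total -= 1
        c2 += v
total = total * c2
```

v=9: >6, total = 1*2+9 = 11; c2=1
v=3: not >6, total = 11-1 = 10; c2=4
v=-1: not >6, total = 10-1 = 9; c2=3
v=5: not >6, total = 9-1 = 8; c2=8
v=3: not >6, total = 8-1 = 7; c2=11
v=14: >6, total = 7*2+14 = 28; c2=12
v=11: >6, total = 28*2+11 = 67; c2=13
total*c2 = 67*13 = 871

871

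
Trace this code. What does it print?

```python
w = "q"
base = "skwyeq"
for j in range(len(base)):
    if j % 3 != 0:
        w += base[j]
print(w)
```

qkweq

j=0: skip
j=1: add 'k' → 'qk'
j=2: add 'w' → 'qkw'
j=3: skip
j=4: add 'e' → 'qkwe'
j=5: add 'q' → 'qkweq'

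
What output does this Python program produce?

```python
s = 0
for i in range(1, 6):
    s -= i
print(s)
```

i=1: s = 0-1 = -1
i=2: s = (-1)-2 = -3
i=3: s = (-3)-3 = -6
i=4: s = (-6)-4 = -10
i=5: s = (-10)-5 = -15

-15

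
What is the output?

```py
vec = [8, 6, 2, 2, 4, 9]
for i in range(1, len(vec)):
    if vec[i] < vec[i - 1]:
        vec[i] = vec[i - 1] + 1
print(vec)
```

[8, 9, 10, 11, 12, 13]

i=1: 6<8, vec[1] = 8+1 = 9 → [8, 9, 2, 2, 4, 9]
i=2: 2<9, vec[2] = 9+1 = 10 → [8, 9, 10, 2, 4, 9]
i=3: 2<10, vec[3] = 10+1 = 11 → [8, 9, 10, 11, 4, 9]
i=4: 4<11, vec[4] = 11+1 = 12 → [8, 9, 10, 11, 12, 9]
i=5: 9<12, vec[5] = 12+1 = 13 → [8, 9, 10, 11, 12, 13]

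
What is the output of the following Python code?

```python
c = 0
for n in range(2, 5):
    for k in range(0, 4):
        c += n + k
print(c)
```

n=2,k=0: c = 0+2 = 2
n=2,k=1: c = 2+3 = 5
n=2,k=2: c = 5+4 = 9
n=2,k=3: c = 9+5 = 14
n=3,k=0: c = 14+3 = 17
n=3,k=1: c = 17+4 = 21
n=3,k=2: c = 21+5 = 26
n=3,k=3: c = 26+6 = 32
n=4,k=0: c = 32+4 = 36
n=4,k=1: c = 36+5 = 41
n=4,k=2: c = 41+6 = 47
n=4,k=3: c = 47+7 = 54

54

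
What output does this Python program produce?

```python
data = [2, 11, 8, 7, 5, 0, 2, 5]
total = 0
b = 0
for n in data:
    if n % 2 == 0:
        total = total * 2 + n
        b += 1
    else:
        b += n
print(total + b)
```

82

n=2: even, total = 0*2+2 = 2; b=1
n=11: not even; b=12
n=8: even, total = 2*2+8 = 12; b=13
n=7: not even; b=20
n=5: not even; b=25
n=0: even, total = 12*2+0 = 24; b=26
n=2: even, total = 24*2+2 = 50; b=27
n=5: not even; b=32
total+b = 50+32 = 82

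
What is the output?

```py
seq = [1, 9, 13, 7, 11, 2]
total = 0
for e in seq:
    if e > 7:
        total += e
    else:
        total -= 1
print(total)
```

e=1: not >7, total = 0-1 = -1
e=9: >7, total = (-1)+9 = 8
e=13: >7, total = 8+13 = 21
e=7: not >7, total = 21-1 = 20
e=11: >7, total = 20+11 = 31
e=2: not >7, total = 31-1 = 30

30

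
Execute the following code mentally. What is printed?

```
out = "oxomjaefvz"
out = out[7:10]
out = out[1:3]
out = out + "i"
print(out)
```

slice [7:10] → 'fvz'
slice [1:3] → 'vz'
+ 'i' → 'vzi'

vzi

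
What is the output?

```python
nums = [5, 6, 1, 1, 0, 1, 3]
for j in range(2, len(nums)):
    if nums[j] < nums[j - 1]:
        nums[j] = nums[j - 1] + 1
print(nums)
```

[5, 6, 7, 8, 9, 10, 11]

j=2: 1<6, nums[2] = 6+1 = 7 → [5, 6, 7, 1, 0, 1, 3]
j=3: 1<7, nums[3] = 7+1 = 8 → [5, 6, 7, 8, 0, 1, 3]
j=4: 0<8, nums[4] = 8+1 = 9 → [5, 6, 7, 8, 9, 1, 3]
j=5: 1<9, nums[5] = 9+1 = 10 → [5, 6, 7, 8, 9, 10, 3]
j=6: 3<10, nums[6] = 10+1 = 11 → [5, 6, 7, 8, 9, 10, 11]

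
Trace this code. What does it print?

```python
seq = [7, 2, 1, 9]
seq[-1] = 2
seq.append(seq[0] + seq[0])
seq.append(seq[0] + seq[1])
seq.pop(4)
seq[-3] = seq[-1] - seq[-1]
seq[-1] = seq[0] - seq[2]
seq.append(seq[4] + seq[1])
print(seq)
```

seq[-1] = 2 → [7, 2, 1, 2]
append seq[0]+seq[0] = 7+7 = 14 → [7, 2, 1, 2, 14]
append seq[0]+seq[1] = 7+2 = 9 → [7, 2, 1, 2, 14, 9]
pop(4) removes 14 → [7, 2, 1, 2, 9]
seq[-3] = seq[-1]-seq[-1] = 9-9 = 0 → [7, 2, 0, 2, 9]
seq[-1] = seq[0]-seq[2] = 7-0 = 7 → [7, 2, 0, 2, 7]
append seq[4]+seq[1] = 7+2 = 9 → [7, 2, 0, 2, 7, 9]

[7, 2, 0, 2, 7, 9]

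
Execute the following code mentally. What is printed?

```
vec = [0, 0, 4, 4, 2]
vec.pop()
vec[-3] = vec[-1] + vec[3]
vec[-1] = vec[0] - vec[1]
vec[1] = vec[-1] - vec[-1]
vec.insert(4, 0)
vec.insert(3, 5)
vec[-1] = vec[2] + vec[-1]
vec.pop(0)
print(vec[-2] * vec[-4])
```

pop() removes 2 → [0, 0, 4, 4]
vec[-3] = vec[-1]+vec[3] = 4+4 = 8 → [0, 8, 4, 4]
vec[-1] = vec[0]-vec[1] = 0-8 = -8 → [0, 8, 4, -8]
vec[1] = vec[-1]-vec[-1] = (-8)-(-8) = 0 → [0, 0, 4, -8]
insert 0 at 4 → [0, 0, 4, -8, 0]
insert 5 at 3 → [0, 0, 4, 5, -8, 0]
vec[-1] = vec[2]+vec[-1] = 4+0 = 4 → [0, 0, 4, 5, -8, 4]
pop(0) removes 0 → [0, 4, 5, -8, 4]
vec[-2]*vec[-4] = (-8)*4 = -32

-32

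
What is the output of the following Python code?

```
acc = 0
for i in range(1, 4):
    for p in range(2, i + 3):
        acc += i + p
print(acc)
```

48

i=1,p=2: acc = 0+3 = 3
i=1,p=3: acc = 3+4 = 7
i=2,p=2: acc = 7+4 = 11
i=2,p=3: acc = 11+5 = 16
i=2,p=4: acc = 16+6 = 22
i=3,p=2: acc = 22+5 = 27
i=3,p=3: acc = 27+6 = 33
i=3,p=4: acc = 33+7 = 40
i=3,p=5: acc = 40+8 = 48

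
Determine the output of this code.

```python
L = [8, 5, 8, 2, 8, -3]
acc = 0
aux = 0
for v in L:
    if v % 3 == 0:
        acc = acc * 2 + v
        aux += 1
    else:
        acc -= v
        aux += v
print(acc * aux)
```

-2080

v=8: not %3==0, acc = 0-8 = -8; aux=8
v=5: not %3==0, acc = (-8)-5 = -13; aux=13
v=8: not %3==0, acc = (-13)-8 = -21; aux=21
v=2: not %3==0, acc = (-21)-2 = -23; aux=23
v=8: not %3==0, acc = (-23)-8 = -31; aux=31
v=-3: %3==0, acc = (-31)*2+(-3) = -65; aux=32
acc*aux = (-65)*32 = -2080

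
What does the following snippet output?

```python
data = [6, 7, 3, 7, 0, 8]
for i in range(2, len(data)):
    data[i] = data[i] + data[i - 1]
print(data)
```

i=2: data[2] = 3+7 = 10 → [6, 7, 10, 7, 0, 8]
i=3: data[3] = 7+10 = 17 → [6, 7, 10, 17, 0, 8]
i=4: data[4] = 0+17 = 17 → [6, 7, 10, 17, 17, 8]
i=5: data[5] = 8+17 = 25 → [6, 7, 10, 17, 17, 25]

[6, 7, 10, 17, 17, 25]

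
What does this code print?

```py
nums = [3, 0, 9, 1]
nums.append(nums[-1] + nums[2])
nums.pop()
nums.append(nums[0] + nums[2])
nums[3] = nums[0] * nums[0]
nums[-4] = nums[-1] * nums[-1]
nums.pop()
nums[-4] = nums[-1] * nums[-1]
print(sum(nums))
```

243

append nums[-1]+nums[2] = 1+9 = 10 → [3, 0, 9, 1, 10]
pop() removes 10 → [3, 0, 9, 1]
append nums[0]+nums[2] = 3+9 = 12 → [3, 0, 9, 1, 12]
nums[3] = nums[0]*nums[0] = 3*3 = 9 → [3, 0, 9, 9, 12]
nums[-4] = nums[-1]*nums[-1] = 12*12 = 144 → [3, 144, 9, 9, 12]
pop() removes 12 → [3, 144, 9, 9]
nums[-4] = nums[-1]*nums[-1] = 9*9 = 81 → [81, 144, 9, 9]
sum = 243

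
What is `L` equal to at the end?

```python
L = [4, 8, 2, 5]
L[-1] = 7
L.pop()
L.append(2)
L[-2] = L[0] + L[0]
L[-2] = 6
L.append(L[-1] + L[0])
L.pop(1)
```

L[-1] = 7 → [4, 8, 2, 7]
pop() removes 7 → [4, 8, 2]
append 2 → [4, 8, 2, 2]
L[-2] = L[0]+L[0] = 4+4 = 8 → [4, 8, 8, 2]
L[-2] = 6 → [4, 8, 6, 2]
append L[-1]+L[0] = 2+4 = 6 → [4, 8, 6, 2, 6]
pop(1) removes 8 → [4, 6, 2, 6]

[4, 6, 2, 6]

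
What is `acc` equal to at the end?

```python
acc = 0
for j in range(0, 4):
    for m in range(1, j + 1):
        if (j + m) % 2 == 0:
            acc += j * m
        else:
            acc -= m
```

j=1,m=1: even sum, acc = 0+1 = 1
j=2,m=1: odd sum, acc = 1-1 = 0
j=2,m=2: even sum, acc = 0+4 = 4
j=3,m=1: even sum, acc = 4+3 = 7
j=3,m=2: odd sum, acc = 7-2 = 5
j=3,m=3: even sum, acc = 5+9 = 14

14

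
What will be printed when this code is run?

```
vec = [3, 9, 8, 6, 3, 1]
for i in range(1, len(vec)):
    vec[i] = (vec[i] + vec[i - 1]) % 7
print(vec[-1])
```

2

i=1: vec[1] = (9+3)%7 = 5 → [3, 5, 8, 6, 3, 1]
i=2: vec[2] = (8+5)%7 = 6 → [3, 5, 6, 6, 3, 1]
i=3: vec[3] = (6+6)%7 = 5 → [3, 5, 6, 5, 3, 1]
i=4: vec[4] = (3+5)%7 = 1 → [3, 5, 6, 5, 1, 1]
i=5: vec[5] = (1+1)%7 = 2 → [3, 5, 6, 5, 1, 2]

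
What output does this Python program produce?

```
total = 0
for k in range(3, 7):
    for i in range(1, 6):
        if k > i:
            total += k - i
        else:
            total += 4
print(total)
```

58

k=3,i=1: 3>1, total = 0+2 = 2
k=3,i=2: 3>2, total = 2+1 = 3
k=3,i=3: not 3>3, total = 3+4 = 7
k=3,i=4: not 3>4, total = 7+4 = 11
k=3,i=5: not 3>5, total = 11+4 = 15
k=4,i=1: 4>1, total = 15+3 = 18
k=4,i=2: 4>2, total = 18+2 = 20
k=4,i=3: 4>3, total = 20+1 = 21
k=4,i=4: not 4>4, total = 21+4 = 25
k=4,i=5: not 4>5, total = 25+4 = 29
k=5,i=1: 5>1, total = 29+4 = 33
k=5,i=2: 5>2, total = 33+3 = 36
k=5,i=3: 5>3, total = 36+2 = 38
k=5,i=4: 5>4, total = 38+1 = 39
k=5,i=5: not 5>5, total = 39+4 = 43
k=6,i=1: 6>1, total = 43+5 = 48
k=6,i=2: 6>2, total = 48+4 = 52
k=6,i=3: 6>3, total = 52+3 = 55
k=6,i=4: 6>4, total = 55+2 = 57
k=6,i=5: 6>5, total = 57+1 = 58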